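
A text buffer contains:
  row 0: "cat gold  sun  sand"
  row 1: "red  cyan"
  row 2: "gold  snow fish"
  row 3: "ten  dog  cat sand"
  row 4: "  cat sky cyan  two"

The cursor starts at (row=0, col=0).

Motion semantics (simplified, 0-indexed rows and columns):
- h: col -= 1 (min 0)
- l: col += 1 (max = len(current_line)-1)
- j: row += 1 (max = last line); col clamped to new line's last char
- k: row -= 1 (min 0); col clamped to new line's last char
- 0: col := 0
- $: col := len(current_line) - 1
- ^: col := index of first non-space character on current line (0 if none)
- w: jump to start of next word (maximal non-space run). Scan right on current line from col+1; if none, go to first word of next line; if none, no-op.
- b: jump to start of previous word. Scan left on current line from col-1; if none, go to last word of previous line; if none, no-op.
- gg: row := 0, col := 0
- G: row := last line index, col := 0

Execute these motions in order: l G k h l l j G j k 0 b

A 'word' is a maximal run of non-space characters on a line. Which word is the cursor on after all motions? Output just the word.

Answer: fish

Derivation:
After 1 (l): row=0 col=1 char='a'
After 2 (G): row=4 col=0 char='_'
After 3 (k): row=3 col=0 char='t'
After 4 (h): row=3 col=0 char='t'
After 5 (l): row=3 col=1 char='e'
After 6 (l): row=3 col=2 char='n'
After 7 (j): row=4 col=2 char='c'
After 8 (G): row=4 col=0 char='_'
After 9 (j): row=4 col=0 char='_'
After 10 (k): row=3 col=0 char='t'
After 11 (0): row=3 col=0 char='t'
After 12 (b): row=2 col=11 char='f'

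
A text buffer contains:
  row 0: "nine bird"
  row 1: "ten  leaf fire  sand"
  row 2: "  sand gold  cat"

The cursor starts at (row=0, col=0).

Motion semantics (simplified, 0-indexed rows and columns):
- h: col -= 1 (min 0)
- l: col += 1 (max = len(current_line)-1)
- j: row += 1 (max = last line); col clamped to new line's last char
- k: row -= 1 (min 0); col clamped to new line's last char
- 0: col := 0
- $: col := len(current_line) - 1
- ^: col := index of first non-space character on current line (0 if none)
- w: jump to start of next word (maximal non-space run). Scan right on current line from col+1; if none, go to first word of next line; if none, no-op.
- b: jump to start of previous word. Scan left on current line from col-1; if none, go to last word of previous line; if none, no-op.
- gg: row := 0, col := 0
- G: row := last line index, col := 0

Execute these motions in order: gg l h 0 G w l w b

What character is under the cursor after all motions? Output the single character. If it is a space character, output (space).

Answer: s

Derivation:
After 1 (gg): row=0 col=0 char='n'
After 2 (l): row=0 col=1 char='i'
After 3 (h): row=0 col=0 char='n'
After 4 (0): row=0 col=0 char='n'
After 5 (G): row=2 col=0 char='_'
After 6 (w): row=2 col=2 char='s'
After 7 (l): row=2 col=3 char='a'
After 8 (w): row=2 col=7 char='g'
After 9 (b): row=2 col=2 char='s'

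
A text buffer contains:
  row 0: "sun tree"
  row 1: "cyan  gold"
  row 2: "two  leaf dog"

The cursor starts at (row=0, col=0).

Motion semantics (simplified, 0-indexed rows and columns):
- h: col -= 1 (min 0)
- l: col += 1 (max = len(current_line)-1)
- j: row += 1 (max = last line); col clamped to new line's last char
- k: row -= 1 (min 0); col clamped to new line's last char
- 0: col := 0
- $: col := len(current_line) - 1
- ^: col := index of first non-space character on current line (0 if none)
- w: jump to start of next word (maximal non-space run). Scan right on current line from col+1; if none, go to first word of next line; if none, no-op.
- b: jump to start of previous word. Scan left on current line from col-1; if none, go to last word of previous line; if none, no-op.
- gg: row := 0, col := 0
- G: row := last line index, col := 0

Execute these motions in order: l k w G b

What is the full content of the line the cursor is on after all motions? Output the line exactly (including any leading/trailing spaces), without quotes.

After 1 (l): row=0 col=1 char='u'
After 2 (k): row=0 col=1 char='u'
After 3 (w): row=0 col=4 char='t'
After 4 (G): row=2 col=0 char='t'
After 5 (b): row=1 col=6 char='g'

Answer: cyan  gold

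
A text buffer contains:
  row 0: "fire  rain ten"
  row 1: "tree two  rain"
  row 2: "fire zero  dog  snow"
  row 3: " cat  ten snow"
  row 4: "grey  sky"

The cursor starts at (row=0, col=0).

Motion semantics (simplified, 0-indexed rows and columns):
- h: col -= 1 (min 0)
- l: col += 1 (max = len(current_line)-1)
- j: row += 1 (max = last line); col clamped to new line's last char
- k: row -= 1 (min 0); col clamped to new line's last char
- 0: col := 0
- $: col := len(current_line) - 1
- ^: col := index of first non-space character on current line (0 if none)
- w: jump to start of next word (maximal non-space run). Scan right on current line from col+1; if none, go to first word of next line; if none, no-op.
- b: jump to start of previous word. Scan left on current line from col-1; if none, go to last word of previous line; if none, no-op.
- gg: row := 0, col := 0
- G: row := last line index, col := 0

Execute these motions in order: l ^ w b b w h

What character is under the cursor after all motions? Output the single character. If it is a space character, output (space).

Answer: (space)

Derivation:
After 1 (l): row=0 col=1 char='i'
After 2 (^): row=0 col=0 char='f'
After 3 (w): row=0 col=6 char='r'
After 4 (b): row=0 col=0 char='f'
After 5 (b): row=0 col=0 char='f'
After 6 (w): row=0 col=6 char='r'
After 7 (h): row=0 col=5 char='_'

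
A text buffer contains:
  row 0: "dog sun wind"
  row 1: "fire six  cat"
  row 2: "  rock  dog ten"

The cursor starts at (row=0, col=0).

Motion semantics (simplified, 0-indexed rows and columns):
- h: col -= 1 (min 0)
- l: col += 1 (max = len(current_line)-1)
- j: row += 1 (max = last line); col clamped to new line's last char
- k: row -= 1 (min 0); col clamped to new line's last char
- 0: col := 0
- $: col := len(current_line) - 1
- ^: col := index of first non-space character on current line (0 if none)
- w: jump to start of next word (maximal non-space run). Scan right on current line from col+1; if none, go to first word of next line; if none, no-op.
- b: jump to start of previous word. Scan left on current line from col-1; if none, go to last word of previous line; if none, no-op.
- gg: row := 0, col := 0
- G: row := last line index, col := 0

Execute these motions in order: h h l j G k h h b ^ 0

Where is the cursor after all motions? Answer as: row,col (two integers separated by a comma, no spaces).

After 1 (h): row=0 col=0 char='d'
After 2 (h): row=0 col=0 char='d'
After 3 (l): row=0 col=1 char='o'
After 4 (j): row=1 col=1 char='i'
After 5 (G): row=2 col=0 char='_'
After 6 (k): row=1 col=0 char='f'
After 7 (h): row=1 col=0 char='f'
After 8 (h): row=1 col=0 char='f'
After 9 (b): row=0 col=8 char='w'
After 10 (^): row=0 col=0 char='d'
After 11 (0): row=0 col=0 char='d'

Answer: 0,0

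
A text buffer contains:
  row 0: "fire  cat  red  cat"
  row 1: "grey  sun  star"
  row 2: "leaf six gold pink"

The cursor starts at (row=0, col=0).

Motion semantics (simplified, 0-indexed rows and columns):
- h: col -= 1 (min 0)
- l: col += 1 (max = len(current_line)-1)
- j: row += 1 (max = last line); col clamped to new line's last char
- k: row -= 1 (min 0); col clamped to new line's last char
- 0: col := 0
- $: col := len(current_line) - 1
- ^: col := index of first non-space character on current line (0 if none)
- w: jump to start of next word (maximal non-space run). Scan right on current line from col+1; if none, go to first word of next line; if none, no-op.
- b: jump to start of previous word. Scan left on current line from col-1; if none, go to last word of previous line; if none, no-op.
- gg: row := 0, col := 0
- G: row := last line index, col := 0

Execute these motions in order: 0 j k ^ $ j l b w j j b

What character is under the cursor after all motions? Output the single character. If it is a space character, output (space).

After 1 (0): row=0 col=0 char='f'
After 2 (j): row=1 col=0 char='g'
After 3 (k): row=0 col=0 char='f'
After 4 (^): row=0 col=0 char='f'
After 5 ($): row=0 col=18 char='t'
After 6 (j): row=1 col=14 char='r'
After 7 (l): row=1 col=14 char='r'
After 8 (b): row=1 col=11 char='s'
After 9 (w): row=2 col=0 char='l'
After 10 (j): row=2 col=0 char='l'
After 11 (j): row=2 col=0 char='l'
After 12 (b): row=1 col=11 char='s'

Answer: s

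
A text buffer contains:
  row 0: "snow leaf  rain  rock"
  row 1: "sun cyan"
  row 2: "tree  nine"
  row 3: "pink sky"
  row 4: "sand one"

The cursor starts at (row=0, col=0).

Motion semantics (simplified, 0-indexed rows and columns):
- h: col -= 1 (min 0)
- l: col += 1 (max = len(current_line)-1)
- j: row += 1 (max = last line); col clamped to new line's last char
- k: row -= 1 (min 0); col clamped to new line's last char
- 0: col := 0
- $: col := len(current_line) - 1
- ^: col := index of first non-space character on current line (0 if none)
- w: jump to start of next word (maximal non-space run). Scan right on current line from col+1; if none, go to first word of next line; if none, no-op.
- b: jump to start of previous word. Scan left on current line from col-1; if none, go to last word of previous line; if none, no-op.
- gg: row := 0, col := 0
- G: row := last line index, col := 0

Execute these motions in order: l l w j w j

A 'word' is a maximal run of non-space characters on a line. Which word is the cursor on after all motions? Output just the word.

Answer: pink

Derivation:
After 1 (l): row=0 col=1 char='n'
After 2 (l): row=0 col=2 char='o'
After 3 (w): row=0 col=5 char='l'
After 4 (j): row=1 col=5 char='y'
After 5 (w): row=2 col=0 char='t'
After 6 (j): row=3 col=0 char='p'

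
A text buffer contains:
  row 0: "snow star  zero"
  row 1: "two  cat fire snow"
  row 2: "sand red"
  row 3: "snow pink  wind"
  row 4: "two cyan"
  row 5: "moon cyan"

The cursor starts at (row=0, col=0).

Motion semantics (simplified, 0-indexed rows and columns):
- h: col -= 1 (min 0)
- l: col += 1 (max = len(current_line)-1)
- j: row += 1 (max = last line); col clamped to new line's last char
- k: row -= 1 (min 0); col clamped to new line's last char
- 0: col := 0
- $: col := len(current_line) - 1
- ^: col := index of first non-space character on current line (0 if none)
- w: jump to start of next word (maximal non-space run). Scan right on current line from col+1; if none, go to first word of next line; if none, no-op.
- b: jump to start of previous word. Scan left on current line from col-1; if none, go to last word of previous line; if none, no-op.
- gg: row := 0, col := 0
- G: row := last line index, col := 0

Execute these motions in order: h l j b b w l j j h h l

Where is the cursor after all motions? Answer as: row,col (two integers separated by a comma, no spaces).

After 1 (h): row=0 col=0 char='s'
After 2 (l): row=0 col=1 char='n'
After 3 (j): row=1 col=1 char='w'
After 4 (b): row=1 col=0 char='t'
After 5 (b): row=0 col=11 char='z'
After 6 (w): row=1 col=0 char='t'
After 7 (l): row=1 col=1 char='w'
After 8 (j): row=2 col=1 char='a'
After 9 (j): row=3 col=1 char='n'
After 10 (h): row=3 col=0 char='s'
After 11 (h): row=3 col=0 char='s'
After 12 (l): row=3 col=1 char='n'

Answer: 3,1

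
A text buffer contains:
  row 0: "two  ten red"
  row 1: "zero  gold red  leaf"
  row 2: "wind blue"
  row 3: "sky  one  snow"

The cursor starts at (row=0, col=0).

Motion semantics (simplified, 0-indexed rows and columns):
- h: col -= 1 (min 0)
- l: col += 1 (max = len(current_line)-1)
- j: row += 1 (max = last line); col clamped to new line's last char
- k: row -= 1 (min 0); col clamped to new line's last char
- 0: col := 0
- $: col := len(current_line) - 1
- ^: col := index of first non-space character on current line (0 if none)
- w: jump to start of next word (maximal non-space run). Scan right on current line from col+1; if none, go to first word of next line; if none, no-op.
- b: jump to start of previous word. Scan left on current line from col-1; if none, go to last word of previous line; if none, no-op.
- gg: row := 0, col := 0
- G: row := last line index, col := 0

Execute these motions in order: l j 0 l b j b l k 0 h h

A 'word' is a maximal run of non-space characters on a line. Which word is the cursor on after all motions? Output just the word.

After 1 (l): row=0 col=1 char='w'
After 2 (j): row=1 col=1 char='e'
After 3 (0): row=1 col=0 char='z'
After 4 (l): row=1 col=1 char='e'
After 5 (b): row=1 col=0 char='z'
After 6 (j): row=2 col=0 char='w'
After 7 (b): row=1 col=16 char='l'
After 8 (l): row=1 col=17 char='e'
After 9 (k): row=0 col=11 char='d'
After 10 (0): row=0 col=0 char='t'
After 11 (h): row=0 col=0 char='t'
After 12 (h): row=0 col=0 char='t'

Answer: two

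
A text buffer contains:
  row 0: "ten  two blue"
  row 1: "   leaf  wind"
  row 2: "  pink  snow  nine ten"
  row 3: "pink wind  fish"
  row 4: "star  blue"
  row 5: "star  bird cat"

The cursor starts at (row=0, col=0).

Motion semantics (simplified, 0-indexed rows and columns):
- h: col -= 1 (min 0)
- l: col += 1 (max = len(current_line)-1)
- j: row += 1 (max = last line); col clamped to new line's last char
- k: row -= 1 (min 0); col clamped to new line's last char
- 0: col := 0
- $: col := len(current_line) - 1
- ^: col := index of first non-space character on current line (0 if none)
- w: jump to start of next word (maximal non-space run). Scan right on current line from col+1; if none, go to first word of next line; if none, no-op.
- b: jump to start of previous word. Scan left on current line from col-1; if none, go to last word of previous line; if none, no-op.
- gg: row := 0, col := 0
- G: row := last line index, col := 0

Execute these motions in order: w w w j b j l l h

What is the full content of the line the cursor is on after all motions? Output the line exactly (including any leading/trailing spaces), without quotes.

After 1 (w): row=0 col=5 char='t'
After 2 (w): row=0 col=9 char='b'
After 3 (w): row=1 col=3 char='l'
After 4 (j): row=2 col=3 char='i'
After 5 (b): row=2 col=2 char='p'
After 6 (j): row=3 col=2 char='n'
After 7 (l): row=3 col=3 char='k'
After 8 (l): row=3 col=4 char='_'
After 9 (h): row=3 col=3 char='k'

Answer: pink wind  fish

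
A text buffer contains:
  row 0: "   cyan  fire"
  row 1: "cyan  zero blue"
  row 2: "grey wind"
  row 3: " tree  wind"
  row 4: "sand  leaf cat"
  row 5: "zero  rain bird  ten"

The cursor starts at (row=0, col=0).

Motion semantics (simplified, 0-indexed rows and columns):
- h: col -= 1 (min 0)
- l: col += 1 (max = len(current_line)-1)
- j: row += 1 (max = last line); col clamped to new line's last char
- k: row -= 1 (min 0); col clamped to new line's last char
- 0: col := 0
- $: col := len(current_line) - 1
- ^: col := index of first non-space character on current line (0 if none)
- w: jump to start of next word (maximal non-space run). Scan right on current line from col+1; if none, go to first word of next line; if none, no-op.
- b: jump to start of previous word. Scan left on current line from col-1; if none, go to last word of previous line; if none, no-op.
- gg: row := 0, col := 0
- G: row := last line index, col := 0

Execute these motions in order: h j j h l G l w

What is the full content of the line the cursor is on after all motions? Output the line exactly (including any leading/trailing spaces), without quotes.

After 1 (h): row=0 col=0 char='_'
After 2 (j): row=1 col=0 char='c'
After 3 (j): row=2 col=0 char='g'
After 4 (h): row=2 col=0 char='g'
After 5 (l): row=2 col=1 char='r'
After 6 (G): row=5 col=0 char='z'
After 7 (l): row=5 col=1 char='e'
After 8 (w): row=5 col=6 char='r'

Answer: zero  rain bird  ten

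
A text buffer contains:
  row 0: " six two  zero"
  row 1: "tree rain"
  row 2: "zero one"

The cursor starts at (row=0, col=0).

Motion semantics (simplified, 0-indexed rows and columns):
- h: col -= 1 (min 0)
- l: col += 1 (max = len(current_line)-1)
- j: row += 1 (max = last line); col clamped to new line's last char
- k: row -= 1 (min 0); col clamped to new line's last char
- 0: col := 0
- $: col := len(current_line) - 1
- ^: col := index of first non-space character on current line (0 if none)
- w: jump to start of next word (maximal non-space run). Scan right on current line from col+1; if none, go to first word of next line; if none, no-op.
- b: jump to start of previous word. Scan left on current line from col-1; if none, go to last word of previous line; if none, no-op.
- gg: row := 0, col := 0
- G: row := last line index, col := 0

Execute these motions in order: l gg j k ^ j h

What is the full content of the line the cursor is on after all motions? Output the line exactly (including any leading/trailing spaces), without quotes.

After 1 (l): row=0 col=1 char='s'
After 2 (gg): row=0 col=0 char='_'
After 3 (j): row=1 col=0 char='t'
After 4 (k): row=0 col=0 char='_'
After 5 (^): row=0 col=1 char='s'
After 6 (j): row=1 col=1 char='r'
After 7 (h): row=1 col=0 char='t'

Answer: tree rain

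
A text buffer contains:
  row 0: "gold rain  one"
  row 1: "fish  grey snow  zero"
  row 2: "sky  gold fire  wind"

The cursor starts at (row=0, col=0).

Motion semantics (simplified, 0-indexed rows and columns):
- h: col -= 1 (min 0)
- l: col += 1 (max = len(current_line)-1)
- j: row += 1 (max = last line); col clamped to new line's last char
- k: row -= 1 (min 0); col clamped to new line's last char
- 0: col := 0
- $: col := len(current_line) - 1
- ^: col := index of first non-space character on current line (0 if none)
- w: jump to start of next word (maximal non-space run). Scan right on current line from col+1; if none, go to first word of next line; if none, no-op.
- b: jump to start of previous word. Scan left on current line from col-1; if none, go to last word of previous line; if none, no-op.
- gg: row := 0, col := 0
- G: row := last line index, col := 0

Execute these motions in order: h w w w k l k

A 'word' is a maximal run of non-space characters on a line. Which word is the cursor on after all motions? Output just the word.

Answer: gold

Derivation:
After 1 (h): row=0 col=0 char='g'
After 2 (w): row=0 col=5 char='r'
After 3 (w): row=0 col=11 char='o'
After 4 (w): row=1 col=0 char='f'
After 5 (k): row=0 col=0 char='g'
After 6 (l): row=0 col=1 char='o'
After 7 (k): row=0 col=1 char='o'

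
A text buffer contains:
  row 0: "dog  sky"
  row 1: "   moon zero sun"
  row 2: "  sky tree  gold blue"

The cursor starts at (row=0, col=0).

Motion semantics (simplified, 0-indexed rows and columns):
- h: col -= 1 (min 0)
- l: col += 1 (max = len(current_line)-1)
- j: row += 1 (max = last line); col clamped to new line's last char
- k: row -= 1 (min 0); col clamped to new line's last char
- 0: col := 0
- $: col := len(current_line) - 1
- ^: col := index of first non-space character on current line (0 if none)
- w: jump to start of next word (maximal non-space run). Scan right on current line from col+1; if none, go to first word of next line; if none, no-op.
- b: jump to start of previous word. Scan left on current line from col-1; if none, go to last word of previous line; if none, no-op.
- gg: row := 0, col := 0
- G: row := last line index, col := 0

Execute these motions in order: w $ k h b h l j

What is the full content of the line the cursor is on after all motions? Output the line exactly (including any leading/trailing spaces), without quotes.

After 1 (w): row=0 col=5 char='s'
After 2 ($): row=0 col=7 char='y'
After 3 (k): row=0 col=7 char='y'
After 4 (h): row=0 col=6 char='k'
After 5 (b): row=0 col=5 char='s'
After 6 (h): row=0 col=4 char='_'
After 7 (l): row=0 col=5 char='s'
After 8 (j): row=1 col=5 char='o'

Answer:    moon zero sun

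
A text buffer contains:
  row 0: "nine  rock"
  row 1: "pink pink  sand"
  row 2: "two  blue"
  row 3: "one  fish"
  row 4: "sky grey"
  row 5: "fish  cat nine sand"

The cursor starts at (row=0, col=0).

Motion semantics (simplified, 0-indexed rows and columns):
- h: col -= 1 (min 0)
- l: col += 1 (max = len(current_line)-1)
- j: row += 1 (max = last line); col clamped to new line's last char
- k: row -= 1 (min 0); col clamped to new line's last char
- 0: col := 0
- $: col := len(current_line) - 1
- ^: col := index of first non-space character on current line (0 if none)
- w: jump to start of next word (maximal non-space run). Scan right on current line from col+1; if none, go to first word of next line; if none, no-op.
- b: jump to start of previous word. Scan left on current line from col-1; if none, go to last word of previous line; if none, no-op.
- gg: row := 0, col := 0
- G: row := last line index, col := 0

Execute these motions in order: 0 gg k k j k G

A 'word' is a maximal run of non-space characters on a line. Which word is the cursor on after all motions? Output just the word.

Answer: fish

Derivation:
After 1 (0): row=0 col=0 char='n'
After 2 (gg): row=0 col=0 char='n'
After 3 (k): row=0 col=0 char='n'
After 4 (k): row=0 col=0 char='n'
After 5 (j): row=1 col=0 char='p'
After 6 (k): row=0 col=0 char='n'
After 7 (G): row=5 col=0 char='f'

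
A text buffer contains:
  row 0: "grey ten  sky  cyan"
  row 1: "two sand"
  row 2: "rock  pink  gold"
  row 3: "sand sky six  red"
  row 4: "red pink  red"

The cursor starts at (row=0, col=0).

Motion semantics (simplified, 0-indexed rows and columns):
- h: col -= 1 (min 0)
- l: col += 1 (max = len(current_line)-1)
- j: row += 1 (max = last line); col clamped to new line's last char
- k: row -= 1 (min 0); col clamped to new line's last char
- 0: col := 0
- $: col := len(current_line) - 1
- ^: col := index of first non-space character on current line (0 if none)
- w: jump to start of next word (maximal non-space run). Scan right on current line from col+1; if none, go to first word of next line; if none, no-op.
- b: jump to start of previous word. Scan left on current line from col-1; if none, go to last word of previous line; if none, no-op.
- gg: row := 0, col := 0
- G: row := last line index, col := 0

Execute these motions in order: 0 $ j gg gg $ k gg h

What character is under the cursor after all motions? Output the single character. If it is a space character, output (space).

After 1 (0): row=0 col=0 char='g'
After 2 ($): row=0 col=18 char='n'
After 3 (j): row=1 col=7 char='d'
After 4 (gg): row=0 col=0 char='g'
After 5 (gg): row=0 col=0 char='g'
After 6 ($): row=0 col=18 char='n'
After 7 (k): row=0 col=18 char='n'
After 8 (gg): row=0 col=0 char='g'
After 9 (h): row=0 col=0 char='g'

Answer: g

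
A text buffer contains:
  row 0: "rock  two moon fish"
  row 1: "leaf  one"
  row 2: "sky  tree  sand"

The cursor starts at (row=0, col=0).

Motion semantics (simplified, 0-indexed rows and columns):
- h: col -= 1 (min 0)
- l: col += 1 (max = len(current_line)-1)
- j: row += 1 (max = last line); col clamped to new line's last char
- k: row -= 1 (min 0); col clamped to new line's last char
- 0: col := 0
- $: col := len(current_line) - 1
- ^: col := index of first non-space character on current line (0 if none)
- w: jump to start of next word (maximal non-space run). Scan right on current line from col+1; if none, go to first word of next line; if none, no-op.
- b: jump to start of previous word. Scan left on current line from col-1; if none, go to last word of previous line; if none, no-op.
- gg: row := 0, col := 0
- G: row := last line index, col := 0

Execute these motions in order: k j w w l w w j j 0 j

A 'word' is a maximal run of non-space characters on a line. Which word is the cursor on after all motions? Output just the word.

After 1 (k): row=0 col=0 char='r'
After 2 (j): row=1 col=0 char='l'
After 3 (w): row=1 col=6 char='o'
After 4 (w): row=2 col=0 char='s'
After 5 (l): row=2 col=1 char='k'
After 6 (w): row=2 col=5 char='t'
After 7 (w): row=2 col=11 char='s'
After 8 (j): row=2 col=11 char='s'
After 9 (j): row=2 col=11 char='s'
After 10 (0): row=2 col=0 char='s'
After 11 (j): row=2 col=0 char='s'

Answer: sky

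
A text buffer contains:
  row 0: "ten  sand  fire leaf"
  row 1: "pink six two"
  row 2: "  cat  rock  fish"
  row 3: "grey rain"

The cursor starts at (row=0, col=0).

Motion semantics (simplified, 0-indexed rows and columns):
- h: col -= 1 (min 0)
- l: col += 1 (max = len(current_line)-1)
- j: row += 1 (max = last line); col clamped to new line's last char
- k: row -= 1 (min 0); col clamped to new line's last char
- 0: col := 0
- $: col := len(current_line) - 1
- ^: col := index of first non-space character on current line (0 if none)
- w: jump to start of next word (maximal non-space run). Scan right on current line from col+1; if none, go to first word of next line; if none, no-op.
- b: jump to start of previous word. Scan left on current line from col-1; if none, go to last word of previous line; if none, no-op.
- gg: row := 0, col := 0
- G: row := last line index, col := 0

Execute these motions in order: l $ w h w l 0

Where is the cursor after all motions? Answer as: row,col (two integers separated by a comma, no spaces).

After 1 (l): row=0 col=1 char='e'
After 2 ($): row=0 col=19 char='f'
After 3 (w): row=1 col=0 char='p'
After 4 (h): row=1 col=0 char='p'
After 5 (w): row=1 col=5 char='s'
After 6 (l): row=1 col=6 char='i'
After 7 (0): row=1 col=0 char='p'

Answer: 1,0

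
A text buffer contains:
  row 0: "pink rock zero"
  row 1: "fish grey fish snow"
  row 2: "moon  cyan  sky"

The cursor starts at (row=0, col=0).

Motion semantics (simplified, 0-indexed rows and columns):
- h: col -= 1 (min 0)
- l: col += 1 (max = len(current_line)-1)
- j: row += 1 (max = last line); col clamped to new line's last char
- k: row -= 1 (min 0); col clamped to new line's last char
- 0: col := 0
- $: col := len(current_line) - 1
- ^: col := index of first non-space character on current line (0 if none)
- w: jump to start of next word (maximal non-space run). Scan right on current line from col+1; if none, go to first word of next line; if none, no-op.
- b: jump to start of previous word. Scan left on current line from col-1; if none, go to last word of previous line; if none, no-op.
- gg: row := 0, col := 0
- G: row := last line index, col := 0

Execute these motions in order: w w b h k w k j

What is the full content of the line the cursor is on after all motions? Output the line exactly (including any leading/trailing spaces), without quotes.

Answer: fish grey fish snow

Derivation:
After 1 (w): row=0 col=5 char='r'
After 2 (w): row=0 col=10 char='z'
After 3 (b): row=0 col=5 char='r'
After 4 (h): row=0 col=4 char='_'
After 5 (k): row=0 col=4 char='_'
After 6 (w): row=0 col=5 char='r'
After 7 (k): row=0 col=5 char='r'
After 8 (j): row=1 col=5 char='g'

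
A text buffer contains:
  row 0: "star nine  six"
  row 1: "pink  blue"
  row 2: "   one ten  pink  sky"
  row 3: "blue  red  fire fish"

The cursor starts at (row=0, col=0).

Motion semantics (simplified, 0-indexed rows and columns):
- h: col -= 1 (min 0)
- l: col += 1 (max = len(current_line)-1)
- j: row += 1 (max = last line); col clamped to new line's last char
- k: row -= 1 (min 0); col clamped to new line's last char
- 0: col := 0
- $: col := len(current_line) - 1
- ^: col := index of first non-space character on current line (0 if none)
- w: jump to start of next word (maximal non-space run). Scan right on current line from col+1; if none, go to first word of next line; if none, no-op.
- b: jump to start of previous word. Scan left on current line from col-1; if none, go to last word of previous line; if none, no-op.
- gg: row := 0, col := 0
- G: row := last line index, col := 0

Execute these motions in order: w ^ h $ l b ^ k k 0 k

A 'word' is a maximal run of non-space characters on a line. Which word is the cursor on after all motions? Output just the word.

After 1 (w): row=0 col=5 char='n'
After 2 (^): row=0 col=0 char='s'
After 3 (h): row=0 col=0 char='s'
After 4 ($): row=0 col=13 char='x'
After 5 (l): row=0 col=13 char='x'
After 6 (b): row=0 col=11 char='s'
After 7 (^): row=0 col=0 char='s'
After 8 (k): row=0 col=0 char='s'
After 9 (k): row=0 col=0 char='s'
After 10 (0): row=0 col=0 char='s'
After 11 (k): row=0 col=0 char='s'

Answer: star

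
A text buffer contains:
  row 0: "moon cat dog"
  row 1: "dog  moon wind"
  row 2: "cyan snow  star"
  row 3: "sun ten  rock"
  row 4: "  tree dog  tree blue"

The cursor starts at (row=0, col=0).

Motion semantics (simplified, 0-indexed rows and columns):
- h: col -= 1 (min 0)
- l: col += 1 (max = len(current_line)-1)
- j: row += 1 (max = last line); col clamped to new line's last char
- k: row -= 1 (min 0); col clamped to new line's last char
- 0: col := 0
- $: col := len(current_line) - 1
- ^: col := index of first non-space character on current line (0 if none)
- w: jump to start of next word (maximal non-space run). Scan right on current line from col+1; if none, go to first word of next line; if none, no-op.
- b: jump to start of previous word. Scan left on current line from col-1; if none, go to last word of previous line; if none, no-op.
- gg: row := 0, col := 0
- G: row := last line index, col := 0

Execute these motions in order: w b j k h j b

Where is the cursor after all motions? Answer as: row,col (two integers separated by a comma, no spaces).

After 1 (w): row=0 col=5 char='c'
After 2 (b): row=0 col=0 char='m'
After 3 (j): row=1 col=0 char='d'
After 4 (k): row=0 col=0 char='m'
After 5 (h): row=0 col=0 char='m'
After 6 (j): row=1 col=0 char='d'
After 7 (b): row=0 col=9 char='d'

Answer: 0,9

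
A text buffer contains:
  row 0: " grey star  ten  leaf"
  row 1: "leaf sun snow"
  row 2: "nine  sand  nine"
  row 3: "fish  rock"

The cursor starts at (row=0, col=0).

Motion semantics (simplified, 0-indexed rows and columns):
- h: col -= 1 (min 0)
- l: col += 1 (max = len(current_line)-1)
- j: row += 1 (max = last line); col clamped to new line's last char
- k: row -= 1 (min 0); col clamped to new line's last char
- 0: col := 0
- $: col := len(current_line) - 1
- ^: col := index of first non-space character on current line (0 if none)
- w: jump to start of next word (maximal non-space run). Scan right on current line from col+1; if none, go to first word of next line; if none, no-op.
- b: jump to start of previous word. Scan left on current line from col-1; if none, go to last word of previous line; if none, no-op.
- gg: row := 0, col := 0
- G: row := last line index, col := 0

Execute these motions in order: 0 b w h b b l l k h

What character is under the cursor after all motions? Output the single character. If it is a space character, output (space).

Answer: g

Derivation:
After 1 (0): row=0 col=0 char='_'
After 2 (b): row=0 col=0 char='_'
After 3 (w): row=0 col=1 char='g'
After 4 (h): row=0 col=0 char='_'
After 5 (b): row=0 col=0 char='_'
After 6 (b): row=0 col=0 char='_'
After 7 (l): row=0 col=1 char='g'
After 8 (l): row=0 col=2 char='r'
After 9 (k): row=0 col=2 char='r'
After 10 (h): row=0 col=1 char='g'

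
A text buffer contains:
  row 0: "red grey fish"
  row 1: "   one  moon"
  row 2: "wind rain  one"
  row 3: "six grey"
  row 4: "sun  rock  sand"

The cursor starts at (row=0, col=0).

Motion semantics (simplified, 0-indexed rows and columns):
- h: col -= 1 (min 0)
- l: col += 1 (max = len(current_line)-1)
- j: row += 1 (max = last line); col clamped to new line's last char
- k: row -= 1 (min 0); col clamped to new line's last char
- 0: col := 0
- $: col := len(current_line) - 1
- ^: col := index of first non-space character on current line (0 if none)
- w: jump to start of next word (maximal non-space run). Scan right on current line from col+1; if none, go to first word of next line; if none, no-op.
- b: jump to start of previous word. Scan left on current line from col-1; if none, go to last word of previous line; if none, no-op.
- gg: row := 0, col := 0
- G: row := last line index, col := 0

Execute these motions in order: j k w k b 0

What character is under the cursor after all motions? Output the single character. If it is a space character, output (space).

After 1 (j): row=1 col=0 char='_'
After 2 (k): row=0 col=0 char='r'
After 3 (w): row=0 col=4 char='g'
After 4 (k): row=0 col=4 char='g'
After 5 (b): row=0 col=0 char='r'
After 6 (0): row=0 col=0 char='r'

Answer: r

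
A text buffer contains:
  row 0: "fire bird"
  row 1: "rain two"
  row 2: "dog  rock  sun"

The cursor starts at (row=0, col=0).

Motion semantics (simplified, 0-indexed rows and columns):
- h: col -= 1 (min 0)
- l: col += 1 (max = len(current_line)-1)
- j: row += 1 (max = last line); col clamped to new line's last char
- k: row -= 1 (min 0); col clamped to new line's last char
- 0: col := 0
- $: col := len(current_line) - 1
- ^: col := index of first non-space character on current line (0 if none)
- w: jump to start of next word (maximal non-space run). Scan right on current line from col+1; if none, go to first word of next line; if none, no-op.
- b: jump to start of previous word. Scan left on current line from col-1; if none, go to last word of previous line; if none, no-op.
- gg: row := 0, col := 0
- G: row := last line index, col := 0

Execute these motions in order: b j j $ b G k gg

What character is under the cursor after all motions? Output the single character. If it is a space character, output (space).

Answer: f

Derivation:
After 1 (b): row=0 col=0 char='f'
After 2 (j): row=1 col=0 char='r'
After 3 (j): row=2 col=0 char='d'
After 4 ($): row=2 col=13 char='n'
After 5 (b): row=2 col=11 char='s'
After 6 (G): row=2 col=0 char='d'
After 7 (k): row=1 col=0 char='r'
After 8 (gg): row=0 col=0 char='f'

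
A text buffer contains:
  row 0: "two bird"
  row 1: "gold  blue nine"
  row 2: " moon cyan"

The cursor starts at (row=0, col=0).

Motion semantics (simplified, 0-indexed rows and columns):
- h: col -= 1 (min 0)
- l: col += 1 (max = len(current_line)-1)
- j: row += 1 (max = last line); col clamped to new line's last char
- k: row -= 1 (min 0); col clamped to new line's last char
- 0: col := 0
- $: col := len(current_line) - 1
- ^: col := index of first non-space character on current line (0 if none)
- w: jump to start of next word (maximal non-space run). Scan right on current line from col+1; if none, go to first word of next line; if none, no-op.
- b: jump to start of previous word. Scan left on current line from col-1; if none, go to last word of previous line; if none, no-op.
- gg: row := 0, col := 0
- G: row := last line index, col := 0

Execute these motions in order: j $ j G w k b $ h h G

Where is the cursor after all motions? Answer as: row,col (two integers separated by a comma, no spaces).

Answer: 2,0

Derivation:
After 1 (j): row=1 col=0 char='g'
After 2 ($): row=1 col=14 char='e'
After 3 (j): row=2 col=9 char='n'
After 4 (G): row=2 col=0 char='_'
After 5 (w): row=2 col=1 char='m'
After 6 (k): row=1 col=1 char='o'
After 7 (b): row=1 col=0 char='g'
After 8 ($): row=1 col=14 char='e'
After 9 (h): row=1 col=13 char='n'
After 10 (h): row=1 col=12 char='i'
After 11 (G): row=2 col=0 char='_'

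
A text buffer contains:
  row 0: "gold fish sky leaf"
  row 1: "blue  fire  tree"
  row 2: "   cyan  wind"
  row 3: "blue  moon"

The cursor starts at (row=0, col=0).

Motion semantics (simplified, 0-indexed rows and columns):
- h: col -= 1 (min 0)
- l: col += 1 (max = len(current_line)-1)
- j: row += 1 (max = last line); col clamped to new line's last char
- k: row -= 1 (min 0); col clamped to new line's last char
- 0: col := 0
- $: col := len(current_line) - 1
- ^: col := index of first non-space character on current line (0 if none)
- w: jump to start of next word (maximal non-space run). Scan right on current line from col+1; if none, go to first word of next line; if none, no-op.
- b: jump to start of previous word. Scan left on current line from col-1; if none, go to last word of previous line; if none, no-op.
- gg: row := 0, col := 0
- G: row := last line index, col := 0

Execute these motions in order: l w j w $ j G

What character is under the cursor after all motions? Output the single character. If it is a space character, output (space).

After 1 (l): row=0 col=1 char='o'
After 2 (w): row=0 col=5 char='f'
After 3 (j): row=1 col=5 char='_'
After 4 (w): row=1 col=6 char='f'
After 5 ($): row=1 col=15 char='e'
After 6 (j): row=2 col=12 char='d'
After 7 (G): row=3 col=0 char='b'

Answer: b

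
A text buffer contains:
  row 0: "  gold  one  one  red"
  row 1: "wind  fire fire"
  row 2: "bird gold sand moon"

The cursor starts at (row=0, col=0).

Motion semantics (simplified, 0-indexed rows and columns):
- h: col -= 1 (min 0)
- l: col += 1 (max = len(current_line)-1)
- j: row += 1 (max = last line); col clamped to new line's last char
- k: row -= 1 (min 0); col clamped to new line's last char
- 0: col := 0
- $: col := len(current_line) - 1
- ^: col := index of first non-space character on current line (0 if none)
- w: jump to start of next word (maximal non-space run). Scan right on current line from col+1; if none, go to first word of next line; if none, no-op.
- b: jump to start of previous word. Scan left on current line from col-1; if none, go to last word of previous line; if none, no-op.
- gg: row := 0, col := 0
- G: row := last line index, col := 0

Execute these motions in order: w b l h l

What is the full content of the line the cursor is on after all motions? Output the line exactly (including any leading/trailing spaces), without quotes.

After 1 (w): row=0 col=2 char='g'
After 2 (b): row=0 col=2 char='g'
After 3 (l): row=0 col=3 char='o'
After 4 (h): row=0 col=2 char='g'
After 5 (l): row=0 col=3 char='o'

Answer:   gold  one  one  red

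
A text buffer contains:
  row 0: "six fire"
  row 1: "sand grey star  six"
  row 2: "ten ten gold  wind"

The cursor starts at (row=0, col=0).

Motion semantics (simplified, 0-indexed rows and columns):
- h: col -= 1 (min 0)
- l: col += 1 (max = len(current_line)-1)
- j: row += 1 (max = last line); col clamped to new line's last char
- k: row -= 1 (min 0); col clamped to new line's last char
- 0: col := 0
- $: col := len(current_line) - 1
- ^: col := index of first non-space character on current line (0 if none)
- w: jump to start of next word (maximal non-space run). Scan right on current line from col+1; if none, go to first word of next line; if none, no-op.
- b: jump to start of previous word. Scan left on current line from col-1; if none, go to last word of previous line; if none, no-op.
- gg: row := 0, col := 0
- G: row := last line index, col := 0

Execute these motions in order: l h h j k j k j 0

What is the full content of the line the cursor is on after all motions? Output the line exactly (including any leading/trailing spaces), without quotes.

Answer: sand grey star  six

Derivation:
After 1 (l): row=0 col=1 char='i'
After 2 (h): row=0 col=0 char='s'
After 3 (h): row=0 col=0 char='s'
After 4 (j): row=1 col=0 char='s'
After 5 (k): row=0 col=0 char='s'
After 6 (j): row=1 col=0 char='s'
After 7 (k): row=0 col=0 char='s'
After 8 (j): row=1 col=0 char='s'
After 9 (0): row=1 col=0 char='s'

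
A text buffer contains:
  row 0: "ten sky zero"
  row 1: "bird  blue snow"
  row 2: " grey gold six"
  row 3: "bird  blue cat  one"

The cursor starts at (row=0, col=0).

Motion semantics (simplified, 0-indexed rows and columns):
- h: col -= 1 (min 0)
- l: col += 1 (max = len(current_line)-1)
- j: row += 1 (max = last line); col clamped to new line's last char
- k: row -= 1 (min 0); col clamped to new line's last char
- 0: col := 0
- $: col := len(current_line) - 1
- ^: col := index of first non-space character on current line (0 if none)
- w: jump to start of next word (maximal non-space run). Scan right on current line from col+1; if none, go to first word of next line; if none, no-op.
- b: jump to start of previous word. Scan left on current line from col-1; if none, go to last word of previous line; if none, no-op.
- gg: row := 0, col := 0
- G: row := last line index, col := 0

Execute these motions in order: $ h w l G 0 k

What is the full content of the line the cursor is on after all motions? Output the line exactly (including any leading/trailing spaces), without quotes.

Answer:  grey gold six

Derivation:
After 1 ($): row=0 col=11 char='o'
After 2 (h): row=0 col=10 char='r'
After 3 (w): row=1 col=0 char='b'
After 4 (l): row=1 col=1 char='i'
After 5 (G): row=3 col=0 char='b'
After 6 (0): row=3 col=0 char='b'
After 7 (k): row=2 col=0 char='_'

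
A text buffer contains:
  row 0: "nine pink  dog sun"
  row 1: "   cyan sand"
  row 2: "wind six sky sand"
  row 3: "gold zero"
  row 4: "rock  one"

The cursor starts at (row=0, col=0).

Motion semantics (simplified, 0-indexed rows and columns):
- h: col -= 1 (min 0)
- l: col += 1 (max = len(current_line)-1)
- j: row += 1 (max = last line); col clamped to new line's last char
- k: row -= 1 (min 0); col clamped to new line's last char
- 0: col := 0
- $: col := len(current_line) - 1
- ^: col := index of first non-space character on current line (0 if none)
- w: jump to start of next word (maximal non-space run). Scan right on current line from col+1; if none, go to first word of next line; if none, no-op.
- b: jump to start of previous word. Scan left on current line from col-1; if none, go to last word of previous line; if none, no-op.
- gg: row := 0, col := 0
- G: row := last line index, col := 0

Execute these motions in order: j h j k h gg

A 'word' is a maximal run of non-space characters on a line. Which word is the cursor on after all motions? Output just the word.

Answer: nine

Derivation:
After 1 (j): row=1 col=0 char='_'
After 2 (h): row=1 col=0 char='_'
After 3 (j): row=2 col=0 char='w'
After 4 (k): row=1 col=0 char='_'
After 5 (h): row=1 col=0 char='_'
After 6 (gg): row=0 col=0 char='n'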